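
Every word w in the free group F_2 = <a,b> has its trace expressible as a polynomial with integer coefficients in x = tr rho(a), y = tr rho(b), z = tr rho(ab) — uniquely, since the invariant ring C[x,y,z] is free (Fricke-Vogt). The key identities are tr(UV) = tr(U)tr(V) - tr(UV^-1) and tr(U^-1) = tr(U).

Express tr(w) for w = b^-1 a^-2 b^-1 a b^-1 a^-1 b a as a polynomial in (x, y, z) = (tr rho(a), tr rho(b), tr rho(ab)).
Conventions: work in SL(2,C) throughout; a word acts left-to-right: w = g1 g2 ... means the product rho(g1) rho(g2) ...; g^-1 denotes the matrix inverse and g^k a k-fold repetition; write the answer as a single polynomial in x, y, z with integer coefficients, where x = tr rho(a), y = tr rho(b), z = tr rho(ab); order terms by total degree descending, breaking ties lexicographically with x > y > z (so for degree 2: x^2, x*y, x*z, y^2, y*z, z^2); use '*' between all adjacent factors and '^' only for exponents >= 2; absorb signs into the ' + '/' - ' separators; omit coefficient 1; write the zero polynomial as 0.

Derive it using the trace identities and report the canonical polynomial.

tr(a b^-1) = tr(a) tr(b) - tr(a b) = x*y - z
tr(a b a) = tr(a) tr(b a) - tr(b) = x*z - y
tr(a b a b) = tr(a b) tr(a b) - tr(1) = z^2 - 2
reduce: tr(a b a b^-1) = tr(a b a) tr(b) - tr(a b a b) = x*y*z - y^2 - z^2 + 2
reduce: tr(b a b^-2 a) = tr(a b a b^-1) tr(b) - tr(a b a) = x*y^2*z - y^3 - y*z^2 - x*z + 3*y
tr(b^-1 a^-1 b a b^-1) = tr(b a b^-2) tr(a) - tr(b a b^-2 a) = -x*y^2*z + x^2*y + y^3 + y*z^2 - 3*y
so tr(a^2) = tr(a) tr(a) - tr(1) = x^2 - 2
tr(a b a^2) = tr(a) tr(b a^2) - tr(b a) = x^2*z - x*y - z
tr(b a b) = tr(b) tr(a b) - tr(a) = y*z - x
tr(a b a^2 b) = tr(a) tr(b a b a) - tr(b a b) = x*z^2 - y*z - x
so tr(b a^2 b^-1 a) = tr(a b a^2) tr(b) - tr(a b a^2 b) = x^2*y*z - x*y^2 - x*z^2 + x
tr(a b^-1 a^-1 b a) = tr(b a^2 b^-1) tr(a) - tr(b a^2 b^-1 a) = -x^2*y*z + x^3 + x*y^2 + x*z^2 - 3*x
tr(a b a b a b) = tr(a b) tr(a b a b) - tr(a^-1 b^-1) = z^3 - 3*z
tr(b a b a b^-1 a) = tr(a b a b a) tr(b) - tr(a b a b a b) = x*y*z^2 - y^2*z - z^3 - x*y + 3*z
tr(a b^-1 a^-1 b a b) = tr(b a b a b^-1) tr(a) - tr(b a b a b^-1 a) = -x*y*z^2 + x^2*z + y^2*z + z^3 - 3*z
tr(b^-1 a^-1 b a b^-1 a) = tr(a b^-1 a^-1 b a) tr(b) - tr(a b^-1 a^-1 b a b) = -x^2*y^2*z + x^3*y + x*y^3 + 2*x*y*z^2 - x^2*z - y^2*z - z^3 - 3*x*y + 3*z
tr(b^-1 a^-1 b a b^-1 a^-1) = tr(b^-1 a^-1 b a b^-1) tr(a) - tr(b^-1 a^-1 b a b^-1 a) = -x*y*z^2 + x^2*z + y^2*z + z^3 - 3*z
reduce: tr(b^2) = tr(b) tr(b) - tr(1) = y^2 - 2
so tr(b^2 a b) = tr(b) tr(b a b) - tr(b a) = y^2*z - x*y - z
tr(b^2 a b a) = tr(b) tr(a b a b) - tr(a b a) = y*z^2 - x*z - y
tr(a^-1 b^2 a b) = tr(b^2 a b) tr(a) - tr(b^2 a b a) = x*y^2*z - x^2*y - y*z^2 + y
reduce: tr(b a b^-1 a^-1 b) = tr(a^-1 b^2 a) tr(b) - tr(a^-1 b^2 a b) = -x*y^2*z + x^2*y + y^3 + y*z^2 - 3*y
reduce: tr(b a^2 b) = tr(a) tr(b^2 a) - tr(b^2) = x*y*z - x^2 - y^2 + 2
tr(a b a^-1 b a) = tr(b a^2 b) tr(a) - tr(b a^2 b a) = x^2*y*z - x^3 - x*y^2 - x*z^2 + y*z + 3*x
tr(a b a b^2 a) = tr(b) tr(a^2 b a b) - tr(a^2 b a) = x*y*z^2 - x^2*z - y^2*z + z
so tr(a b a b^2 a b) = tr(b) tr(a b a b a b) - tr(a b a b a) = y*z^3 - x*z^2 - 2*y*z + x
reduce: tr(b a b^-1 a b a b) = tr(a b a b^2 a) tr(b) - tr(a b a b^2 a b) = x*y^2*z^2 - x^2*y*z - y^3*z - y*z^3 + x*z^2 + 3*y*z - x
tr(a b a b a b a) = tr(a) tr(b a b a b a) - tr(b a b a b) = x*z^3 - y*z^2 - 2*x*z + y
reduce: tr(a b a b a b a b) = tr(b a b a b a) tr(b a) - tr(a b a b) = z^4 - 4*z^2 + 2
tr(b a b^-1 a b a b a) = tr(a b a b a b a) tr(b) - tr(a b a b a b a b) = x*y*z^3 - y^2*z^2 - z^4 - 2*x*y*z + y^2 + 4*z^2 - 2
reduce: tr(b a b a^-1 b a b^-1 a) = tr(b a b^-1 a b a b) tr(a) - tr(b a b^-1 a b a b a) = x^2*y^2*z^2 - x^3*y*z - x*y^3*z - 2*x*y*z^3 + x^2*z^2 + y^2*z^2 + z^4 + 5*x*y*z - x^2 - y^2 - 4*z^2 + 2
so tr(a^-1 b a b^-1 a^-1 b a b) = tr(b a b a^-1 b a b^-1) tr(a) - tr(b a b a^-1 b a b^-1 a) = -x^2*y^2*z^2 + 2*x^3*y*z + x*y^3*z + 2*x*y*z^3 - x^4 - x^2*y^2 - 2*x^2*z^2 - y^2*z^2 - z^4 - 4*x*y*z + 4*x^2 + y^2 + 4*z^2 - 2
tr(b a b^-1 a^-1 b a b^-1 a^-1) = tr(a^-1 b a b^-1 a^-1 b a) tr(b) - tr(a^-1 b a b^-1 a^-1 b a b) = x^2*y^2*z^2 - 2*x^3*y*z - 2*x*y^3*z - 2*x*y*z^3 + x^4 + 2*x^2*y^2 + 2*x^2*z^2 + y^4 + 2*y^2*z^2 + z^4 + 4*x*y*z - 4*x^2 - 4*y^2 - 4*z^2 + 2
tr(a b^-1 a^-1 b a b^-1 a^-2 b) = tr(b a b^-1 a^-1 b a b^-1 a^-1) tr(a) - tr(b a b^-1 a^-1 b a b^-1) = x^3*y^2*z^2 - 2*x^4*y*z - 2*x^2*y^3*z - 2*x^2*y*z^3 + x^5 + 2*x^3*y^2 + 2*x^3*z^2 + x*y^4 + 2*x*y^2*z^2 + x*z^4 + 5*x^2*y*z - 5*x^3 - 5*x*y^2 - 5*x*z^2 + 5*x
tr(b^-1 a^-2 b^-1 a b^-1 a^-1 b a) = tr(a b^-1 a^-1 b a b^-1 a^-2) tr(b) - tr(a b^-1 a^-1 b a b^-1 a^-2 b) = -x^3*y^2*z^2 + 2*x^4*y*z + 2*x^2*y^3*z + 2*x^2*y*z^3 - x^5 - 2*x^3*y^2 - 2*x^3*z^2 - x*y^4 - 3*x*y^2*z^2 - x*z^4 - 4*x^2*y*z + y^3*z + y*z^3 + 5*x^3 + 5*x*y^2 + 5*x*z^2 - 3*y*z - 5*x

-x^3*y^2*z^2 + 2*x^4*y*z + 2*x^2*y^3*z + 2*x^2*y*z^3 - x^5 - 2*x^3*y^2 - 2*x^3*z^2 - x*y^4 - 3*x*y^2*z^2 - x*z^4 - 4*x^2*y*z + y^3*z + y*z^3 + 5*x^3 + 5*x*y^2 + 5*x*z^2 - 3*y*z - 5*x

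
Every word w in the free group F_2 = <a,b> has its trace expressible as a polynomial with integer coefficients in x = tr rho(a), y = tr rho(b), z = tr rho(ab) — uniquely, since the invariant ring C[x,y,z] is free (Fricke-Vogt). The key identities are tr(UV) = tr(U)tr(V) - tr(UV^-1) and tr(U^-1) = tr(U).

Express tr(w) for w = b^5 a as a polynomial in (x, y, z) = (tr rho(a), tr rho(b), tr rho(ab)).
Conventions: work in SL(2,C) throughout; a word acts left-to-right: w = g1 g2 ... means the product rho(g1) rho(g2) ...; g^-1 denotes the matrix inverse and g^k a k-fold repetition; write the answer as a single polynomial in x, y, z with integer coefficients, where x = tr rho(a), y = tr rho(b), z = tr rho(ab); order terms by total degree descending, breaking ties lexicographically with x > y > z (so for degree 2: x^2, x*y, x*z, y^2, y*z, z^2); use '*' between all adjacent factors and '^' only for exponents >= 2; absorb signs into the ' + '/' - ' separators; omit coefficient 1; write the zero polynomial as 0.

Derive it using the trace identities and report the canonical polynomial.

use: trace(a b^2) = trace(b) trace(a b) - trace(a)   [square of b] = y*z - x
trace(b a b^2) = trace(b) trace(a b^2) - trace(a b)   [square of b] = y^2*z - x*y - z
trace(a b^4) = trace(b) trace(b a b^2) - trace(b a b)   [square of b] = y^3*z - x*y^2 - 2*y*z + x
trace(b^5 a) = trace(b) trace(a b^4) - trace(a b^3)   [square of b] = y^4*z - x*y^3 - 3*y^2*z + 2*x*y + z

y^4*z - x*y^3 - 3*y^2*z + 2*x*y + z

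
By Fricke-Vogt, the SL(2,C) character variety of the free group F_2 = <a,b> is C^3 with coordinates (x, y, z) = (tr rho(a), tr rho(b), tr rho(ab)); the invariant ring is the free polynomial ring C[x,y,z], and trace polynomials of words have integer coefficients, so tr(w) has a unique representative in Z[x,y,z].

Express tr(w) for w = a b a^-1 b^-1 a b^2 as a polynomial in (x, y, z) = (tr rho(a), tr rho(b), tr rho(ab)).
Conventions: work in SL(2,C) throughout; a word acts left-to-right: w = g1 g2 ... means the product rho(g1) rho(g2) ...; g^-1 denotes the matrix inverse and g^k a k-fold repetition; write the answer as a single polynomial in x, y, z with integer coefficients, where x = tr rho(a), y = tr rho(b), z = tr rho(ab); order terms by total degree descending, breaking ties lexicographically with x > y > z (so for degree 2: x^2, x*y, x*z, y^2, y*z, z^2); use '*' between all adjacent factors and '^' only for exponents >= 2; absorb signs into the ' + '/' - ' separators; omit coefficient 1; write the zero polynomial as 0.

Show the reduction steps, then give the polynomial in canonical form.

-x*y^2*z^2 + 2*x^2*y*z + y^3*z + y*z^3 - x^3 - x*y^2 - x*z^2 - 3*y*z + 3*x

trace(b^2 a) = trace(b) * trace(a b) - trace(a)   [square of b] = y*z - x
trace(b^2) = trace(b) * trace(b) - trace(1)   [square of b] = y^2 - 2
trace(a b^2 a) = trace(a) * trace(b^2 a) - trace(b^2)   [square of a] = x*y*z - x^2 - y^2 + 2
apply: trace(b a b a) = trace(a b) * trace(a b) - trace(1)   [split at a repeated a] = z^2 - 2
apply: trace(a b a^2 b) = trace(a) * trace(b a b a) - trace(b a b)   [square of a] = x*z^2 - y*z - x
apply: trace(a b a) = trace(a) * trace(b a) - trace(b)   [square of a] = x*z - y
apply: trace(a b a^2) = trace(a) * trace(a b a) - trace(a b)   [square of a] = x^2*z - x*y - z
trace(a b^2 a b a) = trace(b) * trace(a b a^2 b) - trace(a b a^2)   [square of b] = x*y*z^2 - x^2*z - y^2*z + z
apply: trace(a b a b a b) = trace(a b a b) * trace(a b) - trace(b a)   [split at a repeated a] = z^3 - 3*z
trace(a b^2 a b a b) = trace(b) * trace(a b a b a b) - trace(a b a b a)   [square of b] = y*z^3 - x*z^2 - 2*y*z + x
use: trace(b^-1 a b^2 a b a) = trace(a b^2 a b a) * trace(b) - trace(a b^2 a b a b)   [inverse elimination on b] = x*y^2*z^2 - x^2*y*z - y^3*z - y*z^3 + x*z^2 + 3*y*z - x
trace(a b a^-1 b^-1 a b^2) = trace(b^-1 a b^2 a b) * trace(a) - trace(b^-1 a b^2 a b a)   [inverse elimination on a] = -x*y^2*z^2 + 2*x^2*y*z + y^3*z + y*z^3 - x^3 - x*y^2 - x*z^2 - 3*y*z + 3*x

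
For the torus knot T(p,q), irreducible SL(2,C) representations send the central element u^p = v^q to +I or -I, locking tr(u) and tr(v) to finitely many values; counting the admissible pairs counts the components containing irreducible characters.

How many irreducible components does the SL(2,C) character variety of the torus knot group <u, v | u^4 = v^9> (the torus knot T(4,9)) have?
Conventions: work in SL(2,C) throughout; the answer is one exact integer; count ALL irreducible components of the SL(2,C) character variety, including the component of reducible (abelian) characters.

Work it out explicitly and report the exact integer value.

13

Gamma = < u, v | u^4 = v^9 > (torus knot T(4,9)); the central element u^4 = v^9 acts as +I or -I in any irreducible SL(2,C) representation.
This locks tr(u) to 2*cos(pi*alpha/4), alpha in 1..3, and tr(v) to 2*cos(pi*beta/9), beta in 1..8, on each component of irreducible characters.
Consistency of u^4 = (-1)^alpha I with v^9 = (-1)^beta I forces alpha = beta (mod 2).
count pairs: odd alpha (2 choices) x odd beta (4), plus even alpha (1) x even beta (4): 2*4 + 1*4 = 12.
That is 12 components of irreducible characters, and with the reducible (abelian) component the total is 13.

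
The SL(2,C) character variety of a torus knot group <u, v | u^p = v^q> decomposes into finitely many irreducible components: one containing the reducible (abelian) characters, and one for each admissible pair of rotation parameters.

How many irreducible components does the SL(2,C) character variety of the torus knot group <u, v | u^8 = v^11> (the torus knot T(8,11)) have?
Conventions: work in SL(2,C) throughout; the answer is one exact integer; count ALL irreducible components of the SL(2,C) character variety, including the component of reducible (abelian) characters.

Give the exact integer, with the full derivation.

36

In the torus knot group T(8,11), u^8 = v^11 is central, so an irreducible representation sends it to +I or -I (Schur).
On an irreducible component, tr(u) is locked at 2*cos(pi*alpha/8) for some alpha in 1..7, and tr(v) at 2*cos(pi*beta/11) for some beta in 1..10.
The two central values (-1)^alpha I and (-1)^beta I must be the same matrix, so alpha and beta share a parity.
Counting: 4 odd alphas x 5 odd betas + 3 even alphas x 5 even betas = 20 + 15 = 35.
That is 35 components of irreducible characters, and with the reducible (abelian) component the total is 36.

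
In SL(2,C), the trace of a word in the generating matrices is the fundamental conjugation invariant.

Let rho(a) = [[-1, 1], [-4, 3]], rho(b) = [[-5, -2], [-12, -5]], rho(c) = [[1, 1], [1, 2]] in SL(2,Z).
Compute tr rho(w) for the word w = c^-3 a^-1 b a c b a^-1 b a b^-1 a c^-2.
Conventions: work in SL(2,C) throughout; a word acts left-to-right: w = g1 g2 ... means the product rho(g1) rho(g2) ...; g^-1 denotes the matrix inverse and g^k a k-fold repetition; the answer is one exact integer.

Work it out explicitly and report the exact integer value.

rho(c^-1) = [[2, -1], [-1, 1]]
... * rho(c^-1) = [[2, -1], [-1, 1]]  ->  [[5, -3], [-3, 2]]
... * rho(c^-1) = [[2, -1], [-1, 1]]  ->  [[13, -8], [-8, 5]]
... * rho(a^-1) = [[3, -1], [4, -1]]  ->  [[7, -5], [-4, 3]]
... * rho(b) = [[-5, -2], [-12, -5]]  ->  [[25, 11], [-16, -7]]
... * rho(a) = [[-1, 1], [-4, 3]]  ->  [[-69, 58], [44, -37]]
... * rho(c) = [[1, 1], [1, 2]]  ->  [[-11, 47], [7, -30]]
... * rho(b) = [[-5, -2], [-12, -5]]  ->  [[-509, -213], [325, 136]]
... * rho(a^-1) = [[3, -1], [4, -1]]  ->  [[-2379, 722], [1519, -461]]
... * rho(b) = [[-5, -2], [-12, -5]]  ->  [[3231, 1148], [-2063, -733]]
... * rho(a) = [[-1, 1], [-4, 3]]  ->  [[-7823, 6675], [4995, -4262]]
... * rho(b^-1) = [[-5, 2], [12, -5]]  ->  [[119215, -49021], [-76119, 31300]]
... * rho(a) = [[-1, 1], [-4, 3]]  ->  [[76869, -27848], [-49081, 17781]]
... * rho(c^-1) = [[2, -1], [-1, 1]]  ->  [[181586, -104717], [-115943, 66862]]
... * rho(c^-1) = [[2, -1], [-1, 1]]  ->  [[467889, -286303], [-298748, 182805]]
tr = 467889 + 182805 = 650694

650694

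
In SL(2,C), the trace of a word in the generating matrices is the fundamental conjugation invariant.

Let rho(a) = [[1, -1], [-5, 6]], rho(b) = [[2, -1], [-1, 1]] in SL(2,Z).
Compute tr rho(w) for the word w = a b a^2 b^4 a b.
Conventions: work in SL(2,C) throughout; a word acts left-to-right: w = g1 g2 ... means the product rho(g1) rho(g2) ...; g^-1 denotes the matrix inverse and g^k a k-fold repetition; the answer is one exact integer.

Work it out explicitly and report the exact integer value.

314431

rho(a) = [[1, -1], [-5, 6]]
... * rho(b) = [[2, -1], [-1, 1]]  ->  [[3, -2], [-16, 11]]
... * rho(a) = [[1, -1], [-5, 6]]  ->  [[13, -15], [-71, 82]]
... * rho(a) = [[1, -1], [-5, 6]]  ->  [[88, -103], [-481, 563]]
... * rho(b) = [[2, -1], [-1, 1]]  ->  [[279, -191], [-1525, 1044]]
... * rho(b) = [[2, -1], [-1, 1]]  ->  [[749, -470], [-4094, 2569]]
... * rho(b) = [[2, -1], [-1, 1]]  ->  [[1968, -1219], [-10757, 6663]]
... * rho(b) = [[2, -1], [-1, 1]]  ->  [[5155, -3187], [-28177, 17420]]
... * rho(a) = [[1, -1], [-5, 6]]  ->  [[21090, -24277], [-115277, 132697]]
... * rho(b) = [[2, -1], [-1, 1]]  ->  [[66457, -45367], [-363251, 247974]]
tr = 66457 + 247974 = 314431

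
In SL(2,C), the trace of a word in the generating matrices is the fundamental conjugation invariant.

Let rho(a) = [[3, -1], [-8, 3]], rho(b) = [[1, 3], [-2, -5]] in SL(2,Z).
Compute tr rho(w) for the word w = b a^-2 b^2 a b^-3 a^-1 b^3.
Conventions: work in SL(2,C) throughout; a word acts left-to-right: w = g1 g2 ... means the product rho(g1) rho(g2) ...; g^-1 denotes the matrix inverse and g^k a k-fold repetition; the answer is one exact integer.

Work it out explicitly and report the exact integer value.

95332696

rho(b) = [[1, 3], [-2, -5]]
... * rho(a^-1) = [[3, 1], [8, 3]]  ->  [[27, 10], [-46, -17]]
... * rho(a^-1) = [[3, 1], [8, 3]]  ->  [[161, 57], [-274, -97]]
... * rho(b) = [[1, 3], [-2, -5]]  ->  [[47, 198], [-80, -337]]
... * rho(b) = [[1, 3], [-2, -5]]  ->  [[-349, -849], [594, 1445]]
... * rho(a) = [[3, -1], [-8, 3]]  ->  [[5745, -2198], [-9778, 3741]]
... * rho(b^-1) = [[-5, -3], [2, 1]]  ->  [[-33121, -19433], [56372, 33075]]
... * rho(b^-1) = [[-5, -3], [2, 1]]  ->  [[126739, 79930], [-215710, -136041]]
... * rho(b^-1) = [[-5, -3], [2, 1]]  ->  [[-473835, -300287], [806468, 511089]]
... * rho(a^-1) = [[3, 1], [8, 3]]  ->  [[-3823801, -1374696], [6508116, 2339735]]
... * rho(b) = [[1, 3], [-2, -5]]  ->  [[-1074409, -4597923], [1828646, 7825673]]
... * rho(b) = [[1, 3], [-2, -5]]  ->  [[8121437, 19766388], [-13822700, -33642427]]
... * rho(b) = [[1, 3], [-2, -5]]  ->  [[-31411339, -74467629], [53462154, 126744035]]
tr = -31411339 + 126744035 = 95332696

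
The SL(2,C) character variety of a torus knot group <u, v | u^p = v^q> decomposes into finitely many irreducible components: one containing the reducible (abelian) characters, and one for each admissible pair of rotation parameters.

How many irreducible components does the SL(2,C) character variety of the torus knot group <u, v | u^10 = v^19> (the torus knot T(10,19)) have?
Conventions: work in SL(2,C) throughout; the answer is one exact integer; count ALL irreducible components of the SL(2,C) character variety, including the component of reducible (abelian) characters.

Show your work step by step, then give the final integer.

82

Gamma = < u, v | u^10 = v^19 > (torus knot T(10,19)); the central element u^10 = v^19 acts as +I or -I in any irreducible SL(2,C) representation.
On an irreducible component, tr(u) is locked at 2*cos(pi*alpha/10) for some alpha in 1..9, and tr(v) at 2*cos(pi*beta/19) for some beta in 1..18.
u^10 = (-1)^alpha I and v^19 = (-1)^beta I must agree, so alpha and beta have equal parity.
Enumerate parity-matched pairs: 5*9 odd-odd plus 4*9 even-even gives 81.
Total: 81 irreducible-character components + 1 reducible (abelian) component = 82.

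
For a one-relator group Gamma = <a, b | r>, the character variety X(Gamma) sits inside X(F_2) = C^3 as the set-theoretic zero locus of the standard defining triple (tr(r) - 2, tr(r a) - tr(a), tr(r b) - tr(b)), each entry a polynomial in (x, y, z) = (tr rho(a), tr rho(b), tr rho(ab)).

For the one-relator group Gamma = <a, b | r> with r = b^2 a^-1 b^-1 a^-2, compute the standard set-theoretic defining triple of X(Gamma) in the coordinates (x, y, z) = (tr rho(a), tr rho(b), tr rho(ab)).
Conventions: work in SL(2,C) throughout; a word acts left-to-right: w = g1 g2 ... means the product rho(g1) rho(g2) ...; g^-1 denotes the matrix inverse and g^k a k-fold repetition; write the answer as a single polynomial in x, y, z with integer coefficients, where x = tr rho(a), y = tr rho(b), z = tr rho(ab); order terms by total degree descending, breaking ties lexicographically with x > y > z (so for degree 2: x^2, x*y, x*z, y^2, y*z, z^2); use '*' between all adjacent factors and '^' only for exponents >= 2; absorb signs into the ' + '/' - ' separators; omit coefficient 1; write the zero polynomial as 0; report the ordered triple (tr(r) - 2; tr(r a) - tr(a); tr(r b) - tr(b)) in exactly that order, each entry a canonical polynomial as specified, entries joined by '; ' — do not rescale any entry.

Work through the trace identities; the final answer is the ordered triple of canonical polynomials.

x^2*y^2*z - x*y^3 - x*y*z^2 - x^2*z + 2*x*y + z - 2; x*y^2*z - y^3 - y*z^2 - x*z - x + 3*y; x^2*y^3*z - x*y^4 - x*y^2*z^2 - 2*x^2*y*z + 3*x*y^2 + x*z^2 + y*z - x - y

tr(b^2) = tr(b)*tr(b) - tr(1) = y^2 - 2
reduce: tr(b^2 a) = tr(b)*tr(a b) - tr(a) = y*z - x
reduce: tr(a^-1 b^2) = tr(b^2)*tr(a) - tr(b^2 a) = x*y^2 - y*z - x
reduce: tr(a^-1 b^2 a^-1) = tr(a^-1 b^2)*tr(a) - tr(a^-1 b^2 a) = x^2*y^2 - x*y*z - x^2 - y^2 + 2
tr(b^3) = tr(b)*tr(b^2) - tr(b) = y^3 - 3*y
tr(b^3 a) = tr(b)*tr(a b^2) - tr(a b) = y^2*z - x*y - z
tr(b^2 a^-1 b) = tr(b^3)*tr(a) - tr(b^3 a) = x*y^3 - y^2*z - 2*x*y + z
reduce: tr(a b a b) = tr(b a)*tr(b a) - tr(1)   [split at repeated b] = z^2 - 2
so tr(a b a) = tr(a)*tr(b a) - tr(b) = x*z - y
tr(b a b^2 a) = tr(b)*tr(a b a b) - tr(a b a) = y*z^2 - x*z - y
tr(b^2 a^-1 b a) = tr(b a b^2)*tr(a) - tr(b a b^2 a) = x*y^2*z - x^2*y - y*z^2 + y
tr(a^-1 b^2 a^-1 b) = tr(b^2 a^-1 b)*tr(a) - tr(b^2 a^-1 b a) = x^2*y^3 - 2*x*y^2*z - x^2*y + y*z^2 + x*z - y
reduce: tr(b^2 a^-1 b^-1 a^-1) = tr(a^-1 b^2 a^-1)*tr(b) - tr(a^-1 b^2 a^-1 b) = x*y^2*z - y^3 - y*z^2 - x*z + 3*y
so tr(b a^-1) = tr(b)*tr(a) - tr(b a) = x*y - z
tr(b^2 a^-1 b^-1 a^-2) = tr(b^2 a^-1 b^-1 a^-1)*tr(a) - tr(b^2 a^-1 b^-1) = x^2*y^2*z - x*y^3 - x*y*z^2 - x^2*z + 2*x*y + z
tr(a^-1 b^3 a^-1) = tr(a^-1 b^3)*tr(a) - tr(a^-1 b^3 a) = x^2*y^3 - x*y^2*z - 2*x^2*y - y^3 + x*z + 3*y
so tr(b^4) = tr(b)*tr(b^3) - tr(b^2) = y^4 - 4*y^2 + 2
so tr(b^4 a) = tr(b)*tr(b^2 a b) - tr(b^2 a) = y^3*z - x*y^2 - 2*y*z + x
reduce: tr(b a^-1 b^3) = tr(b^4)*tr(a) - tr(b^4 a) = x*y^4 - y^3*z - 3*x*y^2 + 2*y*z + x
reduce: tr(b^3 a b a) = tr(b)*tr(b a b a b) - tr(b a b a) = y^2*z^2 - x*y*z - y^2 - z^2 + 2
reduce: tr(b a^-1 b^3 a) = tr(b^3 a b)*tr(a) - tr(b^3 a b a) = x*y^3*z - x^2*y^2 - y^2*z^2 - x*y*z + x^2 + y^2 + z^2 - 2
so tr(a^-1 b^3 a^-1 b) = tr(b a^-1 b^3)*tr(a) - tr(b a^-1 b^3 a) = x^2*y^4 - 2*x*y^3*z - 2*x^2*y^2 + y^2*z^2 + 3*x*y*z - y^2 - z^2 + 2
tr(b^3 a^-1 b^-1 a^-1) = tr(a^-1 b^3 a^-1)*tr(b) - tr(a^-1 b^3 a^-1 b) = x*y^3*z - y^4 - y^2*z^2 - 2*x*y*z + 4*y^2 + z^2 - 2
so tr(b^2 a^-1 b^-1 a^-2 b) = tr(b^3 a^-1 b^-1 a^-1)*tr(a) - tr(b^3 a^-1 b^-1) = x^2*y^3*z - x*y^4 - x*y^2*z^2 - 2*x^2*y*z + 3*x*y^2 + x*z^2 + y*z - x
assemble the triple (tr(r) - 2; tr(r a) - x; tr(r b) - y)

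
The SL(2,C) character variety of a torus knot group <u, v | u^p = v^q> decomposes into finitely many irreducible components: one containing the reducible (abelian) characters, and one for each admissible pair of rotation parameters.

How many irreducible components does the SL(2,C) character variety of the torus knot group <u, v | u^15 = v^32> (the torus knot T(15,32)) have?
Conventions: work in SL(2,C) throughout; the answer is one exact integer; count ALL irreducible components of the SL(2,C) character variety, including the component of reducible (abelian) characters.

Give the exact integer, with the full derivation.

218

In the torus knot group T(15,32), u^15 = v^32 is central, so an irreducible representation sends it to +I or -I (Schur).
On an irreducible component, tr(u) is locked at 2*cos(pi*alpha/15) for some alpha in 1..14, and tr(v) at 2*cos(pi*beta/32) for some beta in 1..31.
Consistency of u^15 = (-1)^alpha I with v^32 = (-1)^beta I forces alpha = beta (mod 2).
count pairs: odd alpha (7 choices) x odd beta (16), plus even alpha (7) x even beta (15): 7*16 + 7*15 = 217.
components with irreducible characters: 217; plus the single component of reducible (abelian) characters: total 218.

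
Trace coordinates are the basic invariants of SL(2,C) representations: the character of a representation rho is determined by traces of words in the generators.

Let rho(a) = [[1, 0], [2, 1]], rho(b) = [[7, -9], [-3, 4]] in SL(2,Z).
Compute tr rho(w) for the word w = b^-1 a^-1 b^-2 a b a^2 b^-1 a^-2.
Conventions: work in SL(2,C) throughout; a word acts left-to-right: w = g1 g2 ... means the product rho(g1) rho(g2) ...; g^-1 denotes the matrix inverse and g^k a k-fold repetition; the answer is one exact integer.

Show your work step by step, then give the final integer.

-1249666

rho(b^-1) = [[4, 9], [3, 7]]
... * rho(a^-1) = [[1, 0], [-2, 1]]  ->  [[-14, 9], [-11, 7]]
... * rho(b^-1) = [[4, 9], [3, 7]]  ->  [[-29, -63], [-23, -50]]
... * rho(b^-1) = [[4, 9], [3, 7]]  ->  [[-305, -702], [-242, -557]]
... * rho(a) = [[1, 0], [2, 1]]  ->  [[-1709, -702], [-1356, -557]]
... * rho(b) = [[7, -9], [-3, 4]]  ->  [[-9857, 12573], [-7821, 9976]]
... * rho(a) = [[1, 0], [2, 1]]  ->  [[15289, 12573], [12131, 9976]]
... * rho(a) = [[1, 0], [2, 1]]  ->  [[40435, 12573], [32083, 9976]]
... * rho(b^-1) = [[4, 9], [3, 7]]  ->  [[199459, 451926], [158260, 358579]]
... * rho(a^-1) = [[1, 0], [-2, 1]]  ->  [[-704393, 451926], [-558898, 358579]]
... * rho(a^-1) = [[1, 0], [-2, 1]]  ->  [[-1608245, 451926], [-1276056, 358579]]
tr = -1608245 + 358579 = -1249666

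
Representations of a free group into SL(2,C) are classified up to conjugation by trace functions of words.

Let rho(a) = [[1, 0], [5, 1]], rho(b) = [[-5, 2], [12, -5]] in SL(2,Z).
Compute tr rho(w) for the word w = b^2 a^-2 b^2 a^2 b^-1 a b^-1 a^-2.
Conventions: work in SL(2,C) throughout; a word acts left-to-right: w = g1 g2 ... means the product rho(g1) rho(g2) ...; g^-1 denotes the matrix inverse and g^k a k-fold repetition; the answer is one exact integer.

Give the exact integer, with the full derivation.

23839998

rho(b) = [[-5, 2], [12, -5]]
... * rho(b) = [[-5, 2], [12, -5]]  ->  [[49, -20], [-120, 49]]
... * rho(a^-1) = [[1, 0], [-5, 1]]  ->  [[149, -20], [-365, 49]]
... * rho(a^-1) = [[1, 0], [-5, 1]]  ->  [[249, -20], [-610, 49]]
... * rho(b) = [[-5, 2], [12, -5]]  ->  [[-1485, 598], [3638, -1465]]
... * rho(b) = [[-5, 2], [12, -5]]  ->  [[14601, -5960], [-35770, 14601]]
... * rho(a) = [[1, 0], [5, 1]]  ->  [[-15199, -5960], [37235, 14601]]
... * rho(a) = [[1, 0], [5, 1]]  ->  [[-44999, -5960], [110240, 14601]]
... * rho(b^-1) = [[-5, -2], [-12, -5]]  ->  [[296515, 119798], [-726412, -293485]]
... * rho(a) = [[1, 0], [5, 1]]  ->  [[895505, 119798], [-2193837, -293485]]
... * rho(b^-1) = [[-5, -2], [-12, -5]]  ->  [[-5915101, -2390000], [14491005, 5855099]]
... * rho(a^-1) = [[1, 0], [-5, 1]]  ->  [[6034899, -2390000], [-14784490, 5855099]]
... * rho(a^-1) = [[1, 0], [-5, 1]]  ->  [[17984899, -2390000], [-44059985, 5855099]]
tr = 17984899 + 5855099 = 23839998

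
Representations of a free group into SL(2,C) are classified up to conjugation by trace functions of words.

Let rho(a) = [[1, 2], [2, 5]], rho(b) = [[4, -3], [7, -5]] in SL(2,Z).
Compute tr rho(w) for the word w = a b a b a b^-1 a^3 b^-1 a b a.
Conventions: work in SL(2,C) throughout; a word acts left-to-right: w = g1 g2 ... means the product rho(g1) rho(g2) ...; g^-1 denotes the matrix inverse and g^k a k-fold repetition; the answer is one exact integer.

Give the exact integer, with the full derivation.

-22488389

rho(a) = [[1, 2], [2, 5]]
... * rho(b) = [[4, -3], [7, -5]]  ->  [[18, -13], [43, -31]]
... * rho(a) = [[1, 2], [2, 5]]  ->  [[-8, -29], [-19, -69]]
... * rho(b) = [[4, -3], [7, -5]]  ->  [[-235, 169], [-559, 402]]
... * rho(a) = [[1, 2], [2, 5]]  ->  [[103, 375], [245, 892]]
... * rho(b^-1) = [[-5, 3], [-7, 4]]  ->  [[-3140, 1809], [-7469, 4303]]
... * rho(a) = [[1, 2], [2, 5]]  ->  [[478, 2765], [1137, 6577]]
... * rho(a) = [[1, 2], [2, 5]]  ->  [[6008, 14781], [14291, 35159]]
... * rho(a) = [[1, 2], [2, 5]]  ->  [[35570, 85921], [84609, 204377]]
... * rho(b^-1) = [[-5, 3], [-7, 4]]  ->  [[-779297, 450394], [-1853684, 1071335]]
... * rho(a) = [[1, 2], [2, 5]]  ->  [[121491, 693376], [288986, 1649307]]
... * rho(b) = [[4, -3], [7, -5]]  ->  [[5339596, -3831353], [12701093, -9113493]]
... * rho(a) = [[1, 2], [2, 5]]  ->  [[-2323110, -8477573], [-5525893, -20165279]]
tr = -2323110 + -20165279 = -22488389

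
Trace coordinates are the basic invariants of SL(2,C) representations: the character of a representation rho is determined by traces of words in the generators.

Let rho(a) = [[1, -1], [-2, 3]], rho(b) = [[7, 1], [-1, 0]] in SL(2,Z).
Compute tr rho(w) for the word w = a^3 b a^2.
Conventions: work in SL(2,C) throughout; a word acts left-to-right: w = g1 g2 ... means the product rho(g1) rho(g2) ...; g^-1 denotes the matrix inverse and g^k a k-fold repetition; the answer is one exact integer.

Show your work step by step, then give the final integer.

rho(a) = [[1, -1], [-2, 3]]
... * rho(a) = [[1, -1], [-2, 3]]  ->  [[3, -4], [-8, 11]]
... * rho(a) = [[1, -1], [-2, 3]]  ->  [[11, -15], [-30, 41]]
... * rho(b) = [[7, 1], [-1, 0]]  ->  [[92, 11], [-251, -30]]
... * rho(a) = [[1, -1], [-2, 3]]  ->  [[70, -59], [-191, 161]]
... * rho(a) = [[1, -1], [-2, 3]]  ->  [[188, -247], [-513, 674]]
tr = 188 + 674 = 862

862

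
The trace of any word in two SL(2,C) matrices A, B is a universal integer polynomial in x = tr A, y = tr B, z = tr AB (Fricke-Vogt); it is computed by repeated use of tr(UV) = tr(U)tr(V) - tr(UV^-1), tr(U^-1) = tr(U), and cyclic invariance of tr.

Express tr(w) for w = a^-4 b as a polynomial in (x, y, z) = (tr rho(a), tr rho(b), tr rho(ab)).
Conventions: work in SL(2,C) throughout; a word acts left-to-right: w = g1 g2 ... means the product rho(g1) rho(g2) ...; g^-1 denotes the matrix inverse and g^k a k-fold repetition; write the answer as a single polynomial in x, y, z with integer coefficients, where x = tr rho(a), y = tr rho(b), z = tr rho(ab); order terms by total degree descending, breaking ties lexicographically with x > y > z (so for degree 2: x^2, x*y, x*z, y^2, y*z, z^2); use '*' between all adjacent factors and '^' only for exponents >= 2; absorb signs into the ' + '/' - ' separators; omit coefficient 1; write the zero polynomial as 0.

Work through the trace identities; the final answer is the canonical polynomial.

trace(b a^-1) = trace(b) trace(a) - trace(b a) = x*y - z
trace(a^-1 b a^-1) = trace(b a^-1) trace(a) - trace(b) = x^2*y - x*z - y
trace(a^-2 b a^-1) = trace(a^-1 b a^-1) trace(a) - trace(a^-1 b) = x^3*y - x^2*z - 2*x*y + z
trace(a^-4 b) = trace(a^-2 b a^-1) trace(a) - trace(a^-2 b) = x^4*y - x^3*z - 3*x^2*y + 2*x*z + y

x^4*y - x^3*z - 3*x^2*y + 2*x*z + y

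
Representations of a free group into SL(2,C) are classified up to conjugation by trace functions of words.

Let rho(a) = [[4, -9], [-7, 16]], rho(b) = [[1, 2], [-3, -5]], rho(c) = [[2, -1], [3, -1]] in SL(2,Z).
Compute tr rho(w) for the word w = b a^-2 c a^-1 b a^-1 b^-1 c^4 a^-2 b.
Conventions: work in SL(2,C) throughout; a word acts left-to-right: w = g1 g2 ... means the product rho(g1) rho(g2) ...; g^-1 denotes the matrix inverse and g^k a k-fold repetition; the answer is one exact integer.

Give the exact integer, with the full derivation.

rho(b) = [[1, 2], [-3, -5]]
... * rho(a^-1) = [[16, 9], [7, 4]]  ->  [[30, 17], [-83, -47]]
... * rho(a^-1) = [[16, 9], [7, 4]]  ->  [[599, 338], [-1657, -935]]
... * rho(c) = [[2, -1], [3, -1]]  ->  [[2212, -937], [-6119, 2592]]
... * rho(a^-1) = [[16, 9], [7, 4]]  ->  [[28833, 16160], [-79760, -44703]]
... * rho(b) = [[1, 2], [-3, -5]]  ->  [[-19647, -23134], [54349, 63995]]
... * rho(a^-1) = [[16, 9], [7, 4]]  ->  [[-476290, -269359], [1317549, 745121]]
... * rho(b^-1) = [[-5, -2], [3, 1]]  ->  [[1573373, 683221], [-4352382, -1889977]]
... * rho(c) = [[2, -1], [3, -1]]  ->  [[5196409, -2256594], [-14374695, 6242359]]
... * rho(c) = [[2, -1], [3, -1]]  ->  [[3623036, -2939815], [-10022313, 8132336]]
... * rho(c) = [[2, -1], [3, -1]]  ->  [[-1573373, -683221], [4352382, 1889977]]
... * rho(c) = [[2, -1], [3, -1]]  ->  [[-5196409, 2256594], [14374695, -6242359]]
... * rho(a^-1) = [[16, 9], [7, 4]]  ->  [[-67346386, -37741305], [186298607, 104402819]]
... * rho(a^-1) = [[16, 9], [7, 4]]  ->  [[-1341731311, -757082694], [3711597445, 2094298739]]
... * rho(b) = [[1, 2], [-3, -5]]  ->  [[929516771, 1101950848], [-2571298772, -3048298805]]
tr = 929516771 + -3048298805 = -2118782034

-2118782034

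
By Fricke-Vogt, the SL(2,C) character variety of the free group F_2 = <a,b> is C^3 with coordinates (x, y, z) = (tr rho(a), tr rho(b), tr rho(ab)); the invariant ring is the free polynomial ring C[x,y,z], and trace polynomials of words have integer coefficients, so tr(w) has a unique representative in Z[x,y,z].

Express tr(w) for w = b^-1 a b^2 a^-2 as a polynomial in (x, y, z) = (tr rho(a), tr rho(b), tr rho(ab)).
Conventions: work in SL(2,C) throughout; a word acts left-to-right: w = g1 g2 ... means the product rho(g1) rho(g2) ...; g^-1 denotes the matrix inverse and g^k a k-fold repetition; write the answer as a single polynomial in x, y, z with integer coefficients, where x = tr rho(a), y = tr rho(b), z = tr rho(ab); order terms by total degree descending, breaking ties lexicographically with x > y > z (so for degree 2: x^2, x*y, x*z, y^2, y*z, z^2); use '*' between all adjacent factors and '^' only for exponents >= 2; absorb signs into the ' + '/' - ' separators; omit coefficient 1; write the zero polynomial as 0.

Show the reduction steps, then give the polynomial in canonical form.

-x^2*y^2*z + x^3*y + x*y^3 + x*y*z^2 - 3*x*y - z

tr(b^2) = tr(b)*tr(b) - tr(1)   [square of b] = y^2 - 2
next, tr(a b^2) = tr(b)*tr(a b) - tr(a)   [square of b] = y*z - x
next, tr(b a b^2) = tr(b)*tr(a b^2) - tr(a b)   [square of b] = y^2*z - x*y - z
and tr(a b a b) = tr(a b)*tr(a b) - tr(1)   [split at a repeated a] = z^2 - 2
next, tr(a b a) = tr(a)*tr(b a) - tr(b)   [square of a] = x*z - y
next, tr(b a b^2 a) = tr(b)*tr(a b a b) - tr(a b a)   [square of b] = y*z^2 - x*z - y
next, tr(a b^2 a^-1 b) = tr(b a b^2)*tr(a) - tr(b a b^2 a)   [inverse elimination on a] = x*y^2*z - x^2*y - y*z^2 + y
tr(a^-1 b^-1 a b^2) = tr(a b^2 a^-1)*tr(b) - tr(a b^2 a^-1 b)   [inverse elimination on b] = -x*y^2*z + x^2*y + y^3 + y*z^2 - 3*y
tr(b^-1 a b^2 a^-2) = tr(a^-1 b^-1 a b^2)*tr(a) - tr(a^-1 b^-1 a b^2 a)   [inverse elimination on a] = -x^2*y^2*z + x^3*y + x*y^3 + x*y*z^2 - 3*x*y - z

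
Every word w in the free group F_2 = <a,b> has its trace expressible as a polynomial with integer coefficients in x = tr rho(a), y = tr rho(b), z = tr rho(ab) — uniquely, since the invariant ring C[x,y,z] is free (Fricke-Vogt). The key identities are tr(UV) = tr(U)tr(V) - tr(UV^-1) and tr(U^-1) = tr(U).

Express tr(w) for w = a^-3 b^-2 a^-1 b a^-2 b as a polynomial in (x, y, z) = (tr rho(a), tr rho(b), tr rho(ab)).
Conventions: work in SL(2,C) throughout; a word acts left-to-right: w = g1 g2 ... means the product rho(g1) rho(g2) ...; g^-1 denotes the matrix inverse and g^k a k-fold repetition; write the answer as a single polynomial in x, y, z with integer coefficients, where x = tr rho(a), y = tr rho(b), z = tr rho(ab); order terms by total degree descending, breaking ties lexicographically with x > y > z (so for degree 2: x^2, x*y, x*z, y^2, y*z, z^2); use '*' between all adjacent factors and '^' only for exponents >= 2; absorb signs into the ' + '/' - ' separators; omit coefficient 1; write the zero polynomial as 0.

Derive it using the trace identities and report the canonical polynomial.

x^5*y^3*z - x^6*y^2 - x^4*y^4 - 2*x^4*y^2*z^2 + 2*x^5*y*z - x^3*y^3*z + x^3*y*z^3 + 5*x^4*y^2 - x^4*z^2 + 2*x^2*y^4 + 3*x^2*y^2*z^2 - 7*x^3*y*z - x*y*z^3 - 7*x^2*y^2 + 2*x^2*z^2 - y^4 - y^2*z^2 + 4*x*y*z + x^2 + 4*y^2 - 2

apply: trace(a^-1 b) = trace(b)*trace(a) - trace(b a)   [inverse elimination on a] = x*y - z
use: trace(b^2) = trace(b)*trace(b) - trace(1)   [square of b] = y^2 - 2
use: trace(b a b) = trace(b)*trace(a b) - trace(a)   [square of b] = y*z - x
trace(b^2 a b) = trace(b)*trace(b a b) - trace(b a)   [square of b] = y^2*z - x*y - z
apply: trace(a b a b) = trace(b a)*trace(b a) - trace(1)   [split at a repeated b] = z^2 - 2
apply: trace(a b a) = trace(a)*trace(b a) - trace(b)   [square of a] = x*z - y
trace(b^2 a b a) = trace(b)*trace(a b a b) - trace(a b a)   [square of b] = y*z^2 - x*z - y
use: trace(a^-1 b^2 a b) = trace(b^2 a b)*trace(a) - trace(b^2 a b a)   [inverse elimination on a] = x*y^2*z - x^2*y - y*z^2 + y
use: trace(b^-1 a^-1 b^2 a) = trace(a^-1 b^2 a)*trace(b) - trace(a^-1 b^2 a b)   [inverse elimination on b] = -x*y^2*z + x^2*y + y^3 + y*z^2 - 3*y
use: trace(b a^-1 b^-1 a^-1 b) = trace(b^-1 a^-1 b^2)*trace(a) - trace(b^-1 a^-1 b^2 a)   [inverse elimination on a] = x*y^2*z - y^3 - y*z^2 - x*z + 3*y
trace(a^-1 b a b) = trace(b a b)*trace(a) - trace(b a b a)   [inverse elimination on a] = x*y*z - x^2 - z^2 + 2
trace(a^-1 b a b a^-1) = trace(a^-1 b a b)*trace(a) - trace(a^-1 b a b a)   [inverse elimination on a] = x^2*y*z - x^3 - x*z^2 - y*z + 3*x
use: trace(b a^-1 b a b) = trace(b a b^2)*trace(a) - trace(b a b^2 a)   [inverse elimination on a] = x*y^2*z - x^2*y - y*z^2 + y
trace(b a b a b a) = trace(a b)*trace(a b a b) - trace(a^-1 b^-1)   [split at a repeated a] = z^3 - 3*z
apply: trace(b a^-1 b a b a) = trace(b a b a b)*trace(a) - trace(b a b a b a)   [inverse elimination on a] = x*y*z^2 - x^2*z - z^3 - x*y + 3*z
apply: trace(a^-1 b a b a^-1 b) = trace(b a^-1 b a b)*trace(a) - trace(b a^-1 b a b a)   [inverse elimination on a] = x^2*y^2*z - x^3*y - 2*x*y*z^2 + x^2*z + z^3 + 2*x*y - 3*z
trace(b a^-1 b^-1 a^-1 b a) = trace(a^-1 b a b a^-1)*trace(b) - trace(a^-1 b a b a^-1 b)   [inverse elimination on b] = x*y*z^2 - x^2*z - y^2*z - z^3 + x*y + 3*z
use: trace(a^-1 b^-1 a^-1 b a^-1 b) = trace(b a^-1 b^-1 a^-1 b)*trace(a) - trace(b a^-1 b^-1 a^-1 b a)   [inverse elimination on a] = x^2*y^2*z - x*y^3 - 2*x*y*z^2 + y^2*z + z^3 + 2*x*y - 3*z
apply: trace(a^-1 b a^-1) = trace(b a^-1)*trace(a) - trace(b)   [inverse elimination on a] = x^2*y - x*z - y
use: trace(a^-1 b^-1 a^-1 b a^-1 b a^-1) = trace(a^-1 b^-1 a^-1 b a^-1 b)*trace(a) - trace(a^-1 b^-1 a^-1 b a^-1 b a)   [inverse elimination on a] = x^3*y^2*z - x^2*y^3 - 2*x^2*y*z^2 + x*y^2*z + x*z^3 + x^2*y - 2*x*z + y
apply: trace(b^-1 a^-1 b a^-1 b a^-3) = trace(a^-1 b^-1 a^-1 b a^-1 b a^-1)*trace(a) - trace(a^-1 b^-1 a^-1 b a^-1 b)   [inverse elimination on a] = x^4*y^2*z - x^3*y^3 - 2*x^3*y*z^2 + x^2*z^3 + x^3*y + x*y^3 + 2*x*y*z^2 - 2*x^2*z - y^2*z - z^3 - x*y + 3*z
apply: trace(b^2 a^-1) = trace(b^2)*trace(a) - trace(b^2 a)   [inverse elimination on a] = x*y^2 - y*z - x
use: trace(b^2 a^-2) = trace(b^2 a^-1)*trace(a) - trace(b^2)   [inverse elimination on a] = x^2*y^2 - x*y*z - x^2 - y^2 + 2
trace(a^-1 b^2 a^-2) = trace(b^2 a^-2)*trace(a) - trace(b^2 a^-1)   [inverse elimination on a] = x^3*y^2 - x^2*y*z - x^3 - 2*x*y^2 + y*z + 3*x
use: trace(b a^-4 b) = trace(a^-1 b^2 a^-2)*trace(a) - trace(a^-1 b^2 a^-1)   [inverse elimination on a] = x^4*y^2 - x^3*y*z - x^4 - 3*x^2*y^2 + 2*x*y*z + 4*x^2 + y^2 - 2
trace(a^-3 b a b) = trace(b a b a^-2)*trace(a) - trace(b a b a^-1)   [inverse elimination on a] = x^3*y*z - x^4 - x^2*z^2 - 2*x*y*z + 4*x^2 + z^2 - 2
trace(b a^-4 b a) = trace(a^-3 b a b)*trace(a) - trace(a^-3 b a b a)   [inverse elimination on a] = x^4*y*z - x^5 - x^3*z^2 - 3*x^2*y*z + 5*x^3 + 2*x*z^2 + y*z - 5*x
use: trace(a^-1 b a^-1 b a^-3) = trace(b a^-4 b)*trace(a) - trace(b a^-4 b a)   [inverse elimination on a] = x^5*y^2 - 2*x^4*y*z - 3*x^3*y^2 + x^3*z^2 + 5*x^2*y*z - x^3 + x*y^2 - 2*x*z^2 - y*z + 3*x
use: trace(b a^-3 b^-2 a^-1 b a^-1) = trace(b^-1 a^-1 b a^-1 b a^-3)*trace(b) - trace(b^-1 a^-1 b a^-1 b a^-3 b)   [inverse elimination on b] = x^4*y^3*z - x^5*y^2 - x^3*y^4 - 2*x^3*y^2*z^2 + 2*x^4*y*z + x^2*y*z^3 + 4*x^3*y^2 - x^3*z^2 + x*y^4 + 2*x*y^2*z^2 - 7*x^2*y*z - y^3*z - y*z^3 + x^3 - 2*x*y^2 + 2*x*z^2 + 4*y*z - 3*x
trace(a^-2) = trace(a^-1)*trace(a) - trace(1)   [inverse elimination on a] = x^2 - 2
trace(a^-3) = trace(a^-2)*trace(a) - trace(a^-1)   [inverse elimination on a] = x^3 - 3*x
use: trace(a^-1 b a b^2 a^-1) = trace(a^-1 b a b^2)*trace(a) - trace(a^-1 b a b^2 a)   [inverse elimination on a] = x^2*y^2*z - x^3*y - x*y*z^2 - y^2*z + 2*x*y + z
apply: trace(a b^2 a^-3 b) = trace(a^-1 b a b^2 a^-1)*trace(a) - trace(a^-1 b a b^2)   [inverse elimination on a] = x^3*y^2*z - x^4*y - x^2*y*z^2 - 2*x*y^2*z + 3*x^2*y + y*z^2 + x*z - y
apply: trace(b^-1 a b^2 a^-3) = trace(a b^2 a^-3)*trace(b) - trace(a b^2 a^-3 b)   [inverse elimination on b] = -x^3*y^2*z + x^4*y + x^2*y^3 + x^2*y*z^2 + x*y^2*z - 4*x^2*y - y^3 - y*z^2 - x*z + 3*y
trace(b^2 a^-3 b^-2 a) = trace(b^-1 a b^2 a^-3)*trace(b) - trace(b^-1 a b^2 a^-3 b)   [inverse elimination on b] = -x^3*y^3*z + x^4*y^2 + x^2*y^4 + x^2*y^2*z^2 + x*y^3*z - 5*x^2*y^2 - y^4 - y^2*z^2 + x^2 + 4*y^2 - 2
trace(b a^-3 b^-2 a^-1 b) = trace(b^2 a^-3 b^-2)*trace(a) - trace(b^2 a^-3 b^-2 a)   [inverse elimination on a] = x^3*y^3*z - x^4*y^2 - x^2*y^4 - x^2*y^2*z^2 - x*y^3*z + x^4 + 5*x^2*y^2 + y^4 + y^2*z^2 - 4*x^2 - 4*y^2 + 2
trace(a^-3 b^-2 a^-1 b a^-2 b) = trace(b a^-3 b^-2 a^-1 b a^-1)*trace(a) - trace(b a^-3 b^-2 a^-1 b)   [inverse elimination on a] = x^5*y^3*z - x^6*y^2 - x^4*y^4 - 2*x^4*y^2*z^2 + 2*x^5*y*z - x^3*y^3*z + x^3*y*z^3 + 5*x^4*y^2 - x^4*z^2 + 2*x^2*y^4 + 3*x^2*y^2*z^2 - 7*x^3*y*z - x*y*z^3 - 7*x^2*y^2 + 2*x^2*z^2 - y^4 - y^2*z^2 + 4*x*y*z + x^2 + 4*y^2 - 2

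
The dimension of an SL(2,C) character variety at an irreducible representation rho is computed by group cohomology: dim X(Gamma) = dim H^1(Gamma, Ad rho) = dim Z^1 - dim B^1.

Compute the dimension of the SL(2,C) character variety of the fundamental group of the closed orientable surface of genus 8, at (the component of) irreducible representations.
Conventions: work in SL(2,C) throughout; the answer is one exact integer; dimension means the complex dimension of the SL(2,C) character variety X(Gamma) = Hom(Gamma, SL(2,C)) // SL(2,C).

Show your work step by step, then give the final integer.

pi_1 of the closed genus-8 surface has 16 generators bound by the single product-of-commutators relator.
Before the relator condition, cocycle space has dim 3*16 = 48.
d_2 is surjective at irreducible rho (its cokernel H^2 is dual to H^0 = 0), so dim Z^1 = 48 - 3 = 45.
Coboundaries contribute dim B^1 = 3 (injective at irreducible rho).
dim X = dim H^1 = 45 - 3 = 42.

42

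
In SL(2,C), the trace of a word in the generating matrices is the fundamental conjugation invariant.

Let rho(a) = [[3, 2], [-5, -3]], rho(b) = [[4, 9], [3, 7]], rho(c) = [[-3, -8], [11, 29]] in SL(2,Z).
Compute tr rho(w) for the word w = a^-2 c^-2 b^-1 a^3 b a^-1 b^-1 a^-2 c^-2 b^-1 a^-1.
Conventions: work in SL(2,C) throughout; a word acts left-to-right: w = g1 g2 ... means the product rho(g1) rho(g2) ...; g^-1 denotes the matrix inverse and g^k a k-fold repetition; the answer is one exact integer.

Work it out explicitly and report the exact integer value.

rho(a^-1) = [[-3, -2], [5, 3]]
... * rho(a^-1) = [[-3, -2], [5, 3]]  ->  [[-1, 0], [0, -1]]
... * rho(c^-1) = [[29, 8], [-11, -3]]  ->  [[-29, -8], [11, 3]]
... * rho(c^-1) = [[29, 8], [-11, -3]]  ->  [[-753, -208], [286, 79]]
... * rho(b^-1) = [[7, -9], [-3, 4]]  ->  [[-4647, 5945], [1765, -2258]]
... * rho(a) = [[3, 2], [-5, -3]]  ->  [[-43666, -27129], [16585, 10304]]
... * rho(a) = [[3, 2], [-5, -3]]  ->  [[4647, -5945], [-1765, 2258]]
... * rho(a) = [[3, 2], [-5, -3]]  ->  [[43666, 27129], [-16585, -10304]]
... * rho(b) = [[4, 9], [3, 7]]  ->  [[256051, 582897], [-97252, -221393]]
... * rho(a^-1) = [[-3, -2], [5, 3]]  ->  [[2146332, 1236589], [-815209, -469675]]
... * rho(b^-1) = [[7, -9], [-3, 4]]  ->  [[11314557, -14370632], [-4297438, 5458181]]
... * rho(a^-1) = [[-3, -2], [5, 3]]  ->  [[-105796831, -65741010], [40183219, 24969419]]
... * rho(a^-1) = [[-3, -2], [5, 3]]  ->  [[-11314557, 14370632], [4297438, -5458181]]
... * rho(c^-1) = [[29, 8], [-11, -3]]  ->  [[-486199105, -133628352], [184665693, 50754047]]
... * rho(c^-1) = [[29, 8], [-11, -3]]  ->  [[-12629862173, -3488707784], [4797010580, 1325063403]]
... * rho(b^-1) = [[7, -9], [-3, 4]]  ->  [[-77942911859, 99713928421], [29603883851, -37872841608]]
... * rho(a^-1) = [[-3, -2], [5, 3]]  ->  [[732398377682, 455027608981], [-278175859593, -172826292526]]
tr = 732398377682 + -172826292526 = 559572085156

559572085156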